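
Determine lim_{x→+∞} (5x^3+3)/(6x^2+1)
This is an ∞/∞ indeterminate form as x → +∞.
Divide numerator and denominator by x^3 and let the lower-order terms vanish; the numerator's degree 3 exceeds the denominator's degree 2, so the quotient diverges.
Limit = ∞.

Final answer: ∞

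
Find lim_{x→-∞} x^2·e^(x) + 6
The product is a 0·∞ indeterminate form at x → -∞.
Rewrite the product as x^2 / e^(-x) (an ∞/∞ form) and apply L'Hôpital, or use the standard hierarchy e^(|x|) ≫ |x^2| as x → -∞.
The indeterminate product → 0, so the limit = 6.

Final answer: 6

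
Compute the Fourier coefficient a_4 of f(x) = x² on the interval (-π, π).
a_4 = (1/π) ∫_{-π}^{π} f(x)·cos(4x) dx.
Evaluate the integral (use parity and integration by parts as needed): a_4 = 1/4.

Final answer: 1/4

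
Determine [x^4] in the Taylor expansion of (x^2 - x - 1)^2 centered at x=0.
Expand to order 4: (x^2 - x - 1)^2 = x^4 - 2·x^3 - x^2 + 2·x + 1 + O(x^5).
The coefficient of x^4 is 1.

Final answer: 1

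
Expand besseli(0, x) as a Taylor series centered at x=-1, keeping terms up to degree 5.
besseli(0, 1) - besseli(1, 1)·(x + 1) + (besseli(2, 1)/4 + besseli(0, 1)/4)·(x + 1)^2 + (-besseli(1, 1)/8 - besseli(3, 1)/24)·(x + 1)^3 + (besseli(4, 1)/192 + besseli(2, 1)/48 + besseli(0, 1)/64)·(x + 1)^4 + (-besseli(1, 1)/192 - besseli(3, 1)/384 - besseli(5, 1)/1920)·(x + 1)^5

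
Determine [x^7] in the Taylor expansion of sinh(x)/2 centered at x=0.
Expand to order 7: sinh(x)/2 = x^7/10080 + x^5/240 + x^3/12 + x/2 + O(x^8).
The coefficient of x^7 is 1/10080.

Final answer: 1/10080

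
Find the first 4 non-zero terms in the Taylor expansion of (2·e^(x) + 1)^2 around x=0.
6·x^3 + 10·x^2 + 12·x + 9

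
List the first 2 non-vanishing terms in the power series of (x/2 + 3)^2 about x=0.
3·x + 9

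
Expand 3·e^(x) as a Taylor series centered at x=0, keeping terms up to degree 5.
x^5/40 + x^4/8 + x^3/2 + 3·x^2/2 + 3·x + 3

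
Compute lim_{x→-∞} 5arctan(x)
Evaluate the dominant behaviour as x → -∞; each term tends to a finite value or vanishes.
Limit = -5·π/2.

Final answer: -5·π/2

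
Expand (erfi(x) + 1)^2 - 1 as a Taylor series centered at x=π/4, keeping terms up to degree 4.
erfi(π/4)^2 + 2·erfi(π/4) + (4·e^(π^2/16) + 4·e^(π^2/16)·erfi(π/4))·(x - π/4)/√(π) + (π^(3/2)·e^(π^2/16) + π^(3/2)·e^(π^2/16)·erfi(π/4) + 4·e^(π^2/8))·(x - π/4)^2/π + (8·e^(π^2/16) + 8·e^(π^2/16)·erfi(π/4) + π^2·e^(π^2/16) + π^2·e^(π^2/16)·erfi(π/4) + 12·√(π)·e^(π^2/8))·(x - π/4)^3/(6·√(π)) + (π^4·e^(π^2/16) + π^4·e^(π^2/16)·erfi(π/4) + 24·π^2·e^(π^2/16) + 24·π^2·e^(π^2/16)·erfi(π/4) + 128·√(π)·e^(π^2/8) + 28·π^(5/2)·e^(π^2/8))·(x - π/4)^4/(48·π^(3/2))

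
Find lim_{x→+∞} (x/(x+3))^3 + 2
As x → +∞: x/(x+3) = 1/(1 + 3/x) → 1, and the 3rd power of a limit-1 base also → 1; with the additive constant, 1 + 2 = 3.
Limit = 3.

Final answer: 3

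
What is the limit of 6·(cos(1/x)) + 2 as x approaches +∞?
Evaluate the dominant behaviour as x → +∞; each term tends to a finite value or vanishes.
Limit = 8.

Final answer: 8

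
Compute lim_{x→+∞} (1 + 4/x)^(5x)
As x → +∞: write (1 + 4/x)^(5x) = ((1 + 4/x)^x)^5 → (e^4)^5 = e^20.
Limit = e^(20).

Final answer: e^(20)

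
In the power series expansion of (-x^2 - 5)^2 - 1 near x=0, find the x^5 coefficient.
Expand to order 5: (-x^2 - 5)^2 - 1 = x^4 + 10·x^2 + 24 + O(x^6).
The coefficient of x^5 is 0.

Final answer: 0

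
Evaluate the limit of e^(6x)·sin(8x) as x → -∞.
Evaluate the dominant behaviour as x → -∞; each term tends to a finite value or vanishes.
Limit = 0.

Final answer: 0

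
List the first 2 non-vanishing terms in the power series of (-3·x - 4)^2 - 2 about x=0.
24·x + 14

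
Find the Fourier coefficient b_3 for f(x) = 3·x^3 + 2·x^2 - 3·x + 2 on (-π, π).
b_3 = (1/π) ∫_{-π}^{π} f(x)·sin(3x) dx.
Evaluate the integral (use parity and integration by parts as needed): b_3 = -10/3 + 2·π^2.

Final answer: -10/3 + 2·π^2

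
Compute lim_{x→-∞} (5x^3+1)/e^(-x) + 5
The quotient is an ∞/∞ indeterminate form as x → -∞.
Compare growth rates of the dominant terms (exponentials ≫ polynomials ≫ logarithms), or apply L'Hôpital's rule; the quotient → 0.
Adding the constant: 0 + 5 = 5. Limit = 5.

Final answer: 5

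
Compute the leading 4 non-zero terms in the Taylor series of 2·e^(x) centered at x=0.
x^3/3 + x^2 + 2·x + 2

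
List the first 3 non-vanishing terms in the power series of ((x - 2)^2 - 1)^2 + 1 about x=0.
22·x^2 - 24·x + 10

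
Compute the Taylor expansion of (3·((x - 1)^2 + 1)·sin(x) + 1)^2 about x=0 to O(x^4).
-68·x^3 + 24·x^2 + 12·x + 1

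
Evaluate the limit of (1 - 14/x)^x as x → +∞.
As x → +∞: this is the defining limit (1 - 14/x)^x → e^(-14).
Limit = e^(-14).

Final answer: e^(-14)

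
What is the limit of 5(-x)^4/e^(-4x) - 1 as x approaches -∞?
The quotient is an ∞/∞ indeterminate form as x → -∞.
Compare growth rates of the dominant terms (exponentials ≫ polynomials ≫ logarithms), or apply L'Hôpital's rule; the quotient → 0.
Adding the constant: 0 - 1 = -1. Limit = -1.

Final answer: -1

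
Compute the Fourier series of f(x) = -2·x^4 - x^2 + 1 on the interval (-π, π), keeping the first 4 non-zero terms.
(-92 + 16·π^2)·cos(x) + (5 - 4·π^2)·cos(2·x) + (-20/27 + 16·π^2/9)·cos(3·x) - 2·π^4/5 - π^2/3 + 1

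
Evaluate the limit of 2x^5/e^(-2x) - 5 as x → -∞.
The quotient is an ∞/∞ indeterminate form as x → -∞.
Compare growth rates of the dominant terms (exponentials ≫ polynomials ≫ logarithms), or apply L'Hôpital's rule; the quotient → 0.
Adding the constant: 0 - 5 = -5. Limit = -5.

Final answer: -5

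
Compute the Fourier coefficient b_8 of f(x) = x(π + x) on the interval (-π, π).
b_8 = (1/π) ∫_{-π}^{π} f(x)·sin(8x) dx.
Evaluate the integral (use parity and integration by parts as needed): b_8 = -π/4.

Final answer: -π/4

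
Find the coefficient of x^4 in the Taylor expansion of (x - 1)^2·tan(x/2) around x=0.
Expand to order 4: (x - 1)^2·tan(x/2) = -x^4/12 + 13·x^3/24 - x^2 + x/2 + O(x^5).
The coefficient of x^4 is -1/12.

Final answer: -1/12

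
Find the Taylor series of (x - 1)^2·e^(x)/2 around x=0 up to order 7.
29·x^7/10080 + 19·x^6/1440 + 11·x^5/240 + 5·x^4/48 + x^3/12 - x^2/4 - x/2 + 1/2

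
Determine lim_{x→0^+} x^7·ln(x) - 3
The product is a 0·∞ indeterminate form at x → 0⁺.
Rewrite the product as ln(x) / x^(-7) and apply L'Hôpital, or use the standard hierarchy x^(-7) ≫ |ln x| as x → 0⁺.
The indeterminate product → 0, so the limit = -3.

Final answer: -3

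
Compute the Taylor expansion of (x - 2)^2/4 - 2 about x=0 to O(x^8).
x^2/4 - x - 1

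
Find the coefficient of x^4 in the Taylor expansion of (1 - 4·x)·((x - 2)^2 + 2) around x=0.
Expand to order 4: (1 - 4·x)·((x - 2)^2 + 2) = -4·x^3 + 17·x^2 - 28·x + 6 + O(x^5).
The coefficient of x^4 is 0.

Final answer: 0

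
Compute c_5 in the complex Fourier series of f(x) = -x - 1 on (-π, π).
Compute the real Fourier coefficients first: a_5 = 0, b_5 = -2/5.
Then c_5 = (a_5 − i·b_5)/2 = i/5.

Final answer: i/5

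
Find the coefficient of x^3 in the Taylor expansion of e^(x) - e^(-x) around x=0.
Expand to order 3: e^(x) - e^(-x) = x^3/3 + 2·x + O(x^4).
The coefficient of x^3 is 1/3.

Final answer: 1/3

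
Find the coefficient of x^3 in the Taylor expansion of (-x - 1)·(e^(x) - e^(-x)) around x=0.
Expand to order 3: (-x - 1)·(e^(x) - e^(-x)) = -x^3/3 - 2·x^2 - 2·x + O(x^4).
The coefficient of x^3 is -1/3.

Final answer: -1/3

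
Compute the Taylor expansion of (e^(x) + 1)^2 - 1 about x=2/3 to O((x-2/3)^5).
e^(4/3) + 2·e^(2/3) + (2·e^(2/3) + 2·e^(4/3))·(x - 2/3) + (e^(2/3) + 5·e^(4/3) + 2·e^(10/3) + 9·e^(2) + 7·e^(8/3))·(x - 2/3)^2/(1 + 3·e^(2/3) + e^(2) + 3·e^(4/3)) + (e^(2/3) + 7·e^(4/3) + 15·e^(2) + 4·e^(10/3) + 13·e^(8/3))·(x - 2/3)^3/(3 + 9·e^(2/3) + 3·e^(2) + 9·e^(4/3)) + (e^(2/3) + 11·e^(4/3) + 27·e^(2) + 8·e^(10/3) + 25·e^(8/3))·(x - 2/3)^4/(12 + 36·e^(2/3) + 12·e^(2) + 36·e^(4/3))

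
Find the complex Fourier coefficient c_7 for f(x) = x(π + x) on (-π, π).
Compute the real Fourier coefficients first: a_7 = -4/49, b_7 = 2·π/7.
Then c_7 = (a_7 − i·b_7)/2 = -2/49 - i·π/7.

Final answer: -2/49 - i·π/7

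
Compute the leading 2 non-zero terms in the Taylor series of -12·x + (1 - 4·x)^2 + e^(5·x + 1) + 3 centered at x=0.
x·(-20 + 5·e) + e + 4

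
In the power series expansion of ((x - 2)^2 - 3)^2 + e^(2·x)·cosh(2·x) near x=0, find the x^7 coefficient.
Expand to order 7: ((x - 2)^2 - 3)^2 + e^(2·x)·cosh(2·x) = 512·x^7/315 + 128·x^6/45 + 64·x^5/15 + 19·x^4/3 - 8·x^3/3 + 22·x^2 - 6·x + 2 + O(x^8).
The coefficient of x^7 is 512/315.

Final answer: 512/315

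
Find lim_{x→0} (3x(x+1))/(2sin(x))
Both numerator and denominator → 0 as x → 0; this is a 0/0 indeterminate form.
Expand each to leading order near x = 0: numerator ~ 3·x, denominator ~ 2·x.
The limit of the ratio is 3/2.

Final answer: 3/2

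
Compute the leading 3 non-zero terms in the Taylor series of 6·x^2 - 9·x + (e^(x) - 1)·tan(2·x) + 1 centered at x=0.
8·x^2 - 9·x + 1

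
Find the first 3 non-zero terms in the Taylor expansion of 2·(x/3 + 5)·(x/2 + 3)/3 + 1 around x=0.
x^2/9 + 7·x/3 + 11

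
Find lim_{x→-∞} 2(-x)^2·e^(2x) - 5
The product is a 0·∞ indeterminate form at x → -∞.
Rewrite the product as 2(-x)^2 / e^(-2x) (an ∞/∞ form) and apply L'Hôpital, or use the standard hierarchy e^(2|x|) ≫ |(-x)^2| as x → -∞.
The indeterminate product → 0, so the limit = -5.

Final answer: -5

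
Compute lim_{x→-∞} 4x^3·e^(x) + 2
The product is a 0·∞ indeterminate form at x → -∞.
Rewrite the product as 4x^3 / e^(-x) (an ∞/∞ form) and apply L'Hôpital, or use the standard hierarchy e^(|x|) ≫ |x^3| as x → -∞.
The indeterminate product → 0, so the limit = 2.

Final answer: 2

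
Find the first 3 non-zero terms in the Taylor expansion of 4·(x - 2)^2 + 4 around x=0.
4·x^2 - 16·x + 20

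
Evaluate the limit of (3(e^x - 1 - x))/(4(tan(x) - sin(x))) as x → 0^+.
Both numerator and denominator → 0 as x → 0^+; this is a 0/0 indeterminate form.
Expand each to leading order near x = 0: numerator ~ 3·x^2/2, denominator ~ 2·x^3.
The limit of the ratio is ∞.

Final answer: ∞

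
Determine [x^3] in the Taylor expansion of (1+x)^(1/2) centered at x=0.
Expand to order 3: (1+x)^(1/2) = x^3/16 - x^2/8 + x/2 + 1 + O(x^4).
The coefficient of x^3 is 1/16.

Final answer: 1/16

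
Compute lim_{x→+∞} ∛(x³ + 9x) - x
This is an ∞ − ∞ indeterminate form.
Multiply by (A² + AB + B²)/(A² + AB + B²) where A = ∛(x³+9x), B = x to use A³ − B³ = (A−B)(A²+AB+B²); the x³ terms cancel, leaving (9x)/(A²+AB+B²) with denominator ~ 3x², so the limit is 0.
Limit = 0.

Final answer: 0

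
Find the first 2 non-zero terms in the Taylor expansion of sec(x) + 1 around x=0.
x^2/2 + 2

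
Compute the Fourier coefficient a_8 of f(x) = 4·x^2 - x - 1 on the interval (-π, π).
a_8 = (1/π) ∫_{-π}^{π} f(x)·cos(8x) dx.
Evaluate the integral (use parity and integration by parts as needed): a_8 = 1/4.

Final answer: 1/4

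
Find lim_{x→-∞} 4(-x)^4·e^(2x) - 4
The product is a 0·∞ indeterminate form at x → -∞.
Rewrite the product as 4(-x)^4 / e^(-2x) (an ∞/∞ form) and apply L'Hôpital, or use the standard hierarchy e^(2|x|) ≫ |(-x)^4| as x → -∞.
The indeterminate product → 0, so the limit = -4.

Final answer: -4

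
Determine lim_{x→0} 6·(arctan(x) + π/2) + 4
Direct substitution at x = 0 gives 4 + 3·π.

Final answer: 4 + 3·π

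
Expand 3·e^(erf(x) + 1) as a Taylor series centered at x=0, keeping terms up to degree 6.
x^6·(-8·e/(3·π^2) + 4·e/(15·π^3) + 28·e/(15·π)) + x^5·(-4·e/π^(3/2) + 4·e/(5·π^(5/2)) + 3·e/(5·√(π))) + x^4·(-4·e/π + 2·e/π^2) + x^3·(-2·e/√(π) + 4·e/π^(3/2)) + 6·e·x^2/π + 6·e·x/√(π) + 3·e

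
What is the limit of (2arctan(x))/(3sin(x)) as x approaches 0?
Both numerator and denominator → 0 as x → 0; this is a 0/0 indeterminate form.
Expand each to leading order near x = 0: numerator ~ 2·x, denominator ~ 3·x.
The limit of the ratio is 2/3.

Final answer: 2/3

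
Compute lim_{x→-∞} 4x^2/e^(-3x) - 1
The quotient is an ∞/∞ indeterminate form as x → -∞.
Compare growth rates of the dominant terms (exponentials ≫ polynomials ≫ logarithms), or apply L'Hôpital's rule; the quotient → 0.
Adding the constant: 0 - 1 = -1. Limit = -1.

Final answer: -1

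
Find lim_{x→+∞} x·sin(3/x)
As x → +∞: let u = 3/x → 0⁺; then x·sin(3/x) = 3·sin(u)/u → 3·1 = 3.
Limit = 3.

Final answer: 3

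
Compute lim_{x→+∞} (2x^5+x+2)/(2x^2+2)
This is an ∞/∞ indeterminate form as x → +∞.
Divide numerator and denominator by x^5 and let the lower-order terms vanish; the numerator's degree 5 exceeds the denominator's degree 2, so the quotient diverges.
Limit = ∞.

Final answer: ∞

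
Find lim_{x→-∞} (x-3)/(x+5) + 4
Evaluate the dominant behaviour as x → -∞; each term tends to a finite value or vanishes.
Limit = 5.

Final answer: 5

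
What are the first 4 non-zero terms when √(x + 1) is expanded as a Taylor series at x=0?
x^3/16 - x^2/8 + x/2 + 1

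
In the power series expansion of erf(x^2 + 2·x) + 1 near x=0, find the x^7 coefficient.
Expand to order 7: erf(x^2 + 2·x) + 1 = 208·x^7/(21·√(π)) + 46·x^6/(3·√(π)) + 12·x^5/(5·√(π)) - 8·x^4/√(π) - 16·x^3/(3·√(π)) + 2·x^2/√(π) + 4·x/√(π) + 1 + O(x^8).
The coefficient of x^7 is 208/(21·√(π)).

Final answer: 208/(21·√(π))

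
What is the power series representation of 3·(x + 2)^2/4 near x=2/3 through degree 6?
16/3 + 4·(x - 2/3) + 3·(x - 2/3)^2/4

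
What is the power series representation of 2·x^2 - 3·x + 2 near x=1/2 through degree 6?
1 - (x - 1/2) + 2·(x - 1/2)^2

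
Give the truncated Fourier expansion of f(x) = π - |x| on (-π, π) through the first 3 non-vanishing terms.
4·cos(x)/π + 4·cos(3·x)/(9·π) + π/2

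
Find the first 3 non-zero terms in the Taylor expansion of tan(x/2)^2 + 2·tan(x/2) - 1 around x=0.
x^2/4 + x - 1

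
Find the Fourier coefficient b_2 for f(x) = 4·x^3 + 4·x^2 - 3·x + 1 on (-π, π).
b_2 = (1/π) ∫_{-π}^{π} f(x)·sin(2x) dx.
Evaluate the integral (use parity and integration by parts as needed): b_2 = 9 - 4·π^2.

Final answer: 9 - 4·π^2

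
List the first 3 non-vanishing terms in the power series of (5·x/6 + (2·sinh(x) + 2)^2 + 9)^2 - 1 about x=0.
6553·x^2/36 + 689·x/3 + 168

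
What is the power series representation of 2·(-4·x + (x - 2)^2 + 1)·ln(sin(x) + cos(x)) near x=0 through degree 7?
716·x^7/35 - 172·x^6/9 + 56·x^5/3 - 58·x^4/3 + 74·x^3/3 - 26·x^2 + 10·x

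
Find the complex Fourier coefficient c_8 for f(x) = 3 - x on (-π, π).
Compute the real Fourier coefficients first: a_8 = 0, b_8 = 1/4.
Then c_8 = (a_8 − i·b_8)/2 = -i/8.

Final answer: -i/8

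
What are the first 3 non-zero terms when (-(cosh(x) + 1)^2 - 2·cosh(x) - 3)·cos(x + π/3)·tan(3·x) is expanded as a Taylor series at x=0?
-153·x^3/4 + 27·√(3)·x^2/2 - 27·x/2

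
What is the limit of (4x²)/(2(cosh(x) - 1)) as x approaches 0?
Both numerator and denominator → 0 as x → 0; this is a 0/0 indeterminate form.
Expand each to leading order near x = 0: numerator ~ 4·x^2, denominator ~ x^2.
The limit of the ratio is 4.

Final answer: 4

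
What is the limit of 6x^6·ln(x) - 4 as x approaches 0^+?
The product is a 0·∞ indeterminate form at x → 0⁺.
Rewrite the product as 6·ln(x) / x^(-6) and apply L'Hôpital, or use the standard hierarchy x^(-6) ≫ |ln x| as x → 0⁺.
The indeterminate product → 0, so the limit = -4.

Final answer: -4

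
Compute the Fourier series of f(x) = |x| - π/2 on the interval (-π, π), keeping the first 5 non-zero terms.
-4·cos(x)/π - 4·cos(3·x)/(9·π) - 4·cos(5·x)/(25·π) - 4·cos(7·x)/(49·π) - 4·cos(9·x)/(81·π)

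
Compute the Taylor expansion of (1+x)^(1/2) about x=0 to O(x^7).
-21·x^6/1024 + 7·x^5/256 - 5·x^4/128 + x^3/16 - x^2/8 + x/2 + 1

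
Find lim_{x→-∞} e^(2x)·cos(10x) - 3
Evaluate the dominant behaviour as x → -∞; each term tends to a finite value or vanishes.
Limit = -3.

Final answer: -3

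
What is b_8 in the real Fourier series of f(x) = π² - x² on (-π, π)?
b_8 = (1/π) ∫_{-π}^{π} f(x)·sin(8x) dx.
Evaluate the integral (use parity and integration by parts as needed): b_8 = 0.

Final answer: 0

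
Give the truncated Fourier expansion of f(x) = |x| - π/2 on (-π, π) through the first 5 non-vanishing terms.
-4·cos(x)/π - 4·cos(3·x)/(9·π) - 4·cos(5·x)/(25·π) - 4·cos(7·x)/(49·π) - 4·cos(9·x)/(81·π)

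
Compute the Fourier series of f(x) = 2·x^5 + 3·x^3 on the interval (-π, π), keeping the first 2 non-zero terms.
(-74·π^2 + 4·π^4 + 444)·sin(x) + (-2·π^4 - 21/2 + 7·π^2)·sin(2·x)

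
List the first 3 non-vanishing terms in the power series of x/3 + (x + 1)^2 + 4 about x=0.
x^2 + 7·x/3 + 5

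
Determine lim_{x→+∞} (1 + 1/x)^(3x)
As x → +∞: write (1 + 1/x)^(3x) = ((1 + 1/x)^x)^3 → (e^1)^3 = e^3.
Limit = e^(3).

Final answer: e^(3)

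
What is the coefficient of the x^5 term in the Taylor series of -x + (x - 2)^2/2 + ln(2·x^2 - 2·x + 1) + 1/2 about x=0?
Expand to order 5: -x + (x - 2)^2/2 + ln(2·x^2 - 2·x + 1) + 1/2 = 8·x^5/5 + 2·x^4 + 4·x^3/3 + x^2/2 - 5·x + 5/2 + O(x^6).
The coefficient of x^5 is 8/5.

Final answer: 8/5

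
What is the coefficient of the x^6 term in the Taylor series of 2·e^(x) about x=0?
Expand to order 6: 2·e^(x) = x^6/360 + x^5/60 + x^4/12 + x^3/3 + x^2 + 2·x + 2 + O(x^7).
The coefficient of x^6 is 1/360.

Final answer: 1/360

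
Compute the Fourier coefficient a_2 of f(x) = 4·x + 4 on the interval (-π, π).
a_2 = (1/π) ∫_{-π}^{π} f(x)·cos(2x) dx.
Evaluate the integral (use parity and integration by parts as needed): a_2 = 0.

Final answer: 0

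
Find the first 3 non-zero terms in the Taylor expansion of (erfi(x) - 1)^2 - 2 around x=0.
4·x^2/π - 4·x/√(π) - 1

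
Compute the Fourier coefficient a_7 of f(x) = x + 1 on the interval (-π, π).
a_7 = (1/π) ∫_{-π}^{π} f(x)·cos(7x) dx.
Evaluate the integral (use parity and integration by parts as needed): a_7 = 0.

Final answer: 0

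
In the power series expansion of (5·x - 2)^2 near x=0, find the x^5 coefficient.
Expand to order 5: (5·x - 2)^2 = 25·x^2 - 20·x + 4 + O(x^6).
The coefficient of x^5 is 0.

Final answer: 0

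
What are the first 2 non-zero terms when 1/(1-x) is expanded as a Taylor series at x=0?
x + 1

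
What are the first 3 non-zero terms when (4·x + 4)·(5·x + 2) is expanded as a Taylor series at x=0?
20·x^2 + 28·x + 8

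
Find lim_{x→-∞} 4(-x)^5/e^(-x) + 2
The quotient is an ∞/∞ indeterminate form as x → -∞.
Compare growth rates of the dominant terms (exponentials ≫ polynomials ≫ logarithms), or apply L'Hôpital's rule; the quotient → 0.
Adding the constant: 0 + 2 = 2. Limit = 2.

Final answer: 2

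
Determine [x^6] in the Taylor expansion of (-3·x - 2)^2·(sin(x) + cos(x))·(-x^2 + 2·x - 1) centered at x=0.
Expand to order 6: (-3·x - 2)^2·(sin(x) + cos(x))·(-x^2 + 2·x - 1) = 283·x^6/72 - 421·x^5/30 - 8·x^4 + 59·x^3/3 + 9·x^2 - 8·x - 4 + O(x^7).
The coefficient of x^6 is 283/72.

Final answer: 283/72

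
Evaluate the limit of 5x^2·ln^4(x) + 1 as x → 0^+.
The product is a 0·∞ indeterminate form at x → 0⁺.
Rewrite the product as 5·ln^4(x) / x^(-2) and apply L'Hôpital, or use the standard hierarchy x^(-2) ≫ |ln x|^4 as x → 0⁺.
The indeterminate product → 0, so the limit = 1.

Final answer: 1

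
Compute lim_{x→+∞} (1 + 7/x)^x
As x → +∞: this is the defining limit (1 + 7/x)^x → e^7.
Limit = e^(7).

Final answer: e^(7)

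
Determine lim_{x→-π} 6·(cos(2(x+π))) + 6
Direct substitution at x = -π gives 12.

Final answer: 12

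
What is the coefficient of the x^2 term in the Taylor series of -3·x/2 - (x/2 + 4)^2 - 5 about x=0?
Expand to order 2: -3·x/2 - (x/2 + 4)^2 - 5 = -x^2/4 - 11·x/2 - 21 + O(x^3).
The coefficient of x^2 is -1/4.

Final answer: -1/4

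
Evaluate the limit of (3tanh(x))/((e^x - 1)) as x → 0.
Both numerator and denominator → 0 as x → 0; this is a 0/0 indeterminate form.
Expand each to leading order near x = 0: numerator ~ 3·x, denominator ~ x.
The limit of the ratio is 3.

Final answer: 3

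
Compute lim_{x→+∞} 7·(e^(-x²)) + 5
Evaluate the dominant behaviour as x → +∞; each term tends to a finite value or vanishes.
Limit = 5.

Final answer: 5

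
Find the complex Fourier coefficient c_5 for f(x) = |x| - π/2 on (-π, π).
Compute the real Fourier coefficients first: a_5 = -4/(25·π), b_5 = 0.
Then c_5 = (a_5 − i·b_5)/2 = -2/(25·π).

Final answer: -2/(25·π)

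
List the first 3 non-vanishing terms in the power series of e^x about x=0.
x^2/2 + x + 1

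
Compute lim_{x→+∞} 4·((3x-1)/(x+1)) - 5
Evaluate the dominant behaviour as x → +∞; each term tends to a finite value or vanishes.
Limit = 7.

Final answer: 7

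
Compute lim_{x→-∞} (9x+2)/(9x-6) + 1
Evaluate the dominant behaviour as x → -∞; each term tends to a finite value or vanishes.
Limit = 2.

Final answer: 2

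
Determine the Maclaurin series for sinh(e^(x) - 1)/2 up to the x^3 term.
x^3/6 + x^2/4 + x/2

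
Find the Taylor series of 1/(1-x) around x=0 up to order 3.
x^3 + x^2 + x + 1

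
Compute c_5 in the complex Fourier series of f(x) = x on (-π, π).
Compute the real Fourier coefficients first: a_5 = 0, b_5 = 2/5.
Then c_5 = (a_5 − i·b_5)/2 = -i/5.

Final answer: -i/5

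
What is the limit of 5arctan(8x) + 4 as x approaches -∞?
Evaluate the dominant behaviour as x → -∞; each term tends to a finite value or vanishes.
Limit = 4 - 5·π/2.

Final answer: 4 - 5·π/2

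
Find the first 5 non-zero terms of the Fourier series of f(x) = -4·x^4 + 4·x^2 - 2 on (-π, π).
(-208 + 32·π^2)·cos(x) + (16 - 8·π^2)·cos(2·x) + (-112/27 + 32·π^2/9)·cos(3·x) + (7/4 - 2·π^2)·cos(4·x) - 4·π^4/5 - 2 + 4·π^2/3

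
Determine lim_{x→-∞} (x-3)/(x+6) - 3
Evaluate the dominant behaviour as x → -∞; each term tends to a finite value or vanishes.
Limit = -2.

Final answer: -2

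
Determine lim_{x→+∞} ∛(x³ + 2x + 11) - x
This is an ∞ − ∞ indeterminate form.
Multiply by (A² + AB + B²)/(A² + AB + B²) where A = ∛(x³+2x + 11), B = x to use A³ − B³ = (A−B)(A²+AB+B²); the x³ terms cancel, leaving (2x + 11)/(A²+AB+B²) with denominator ~ 3x², so the limit is 0.
Limit = 0.

Final answer: 0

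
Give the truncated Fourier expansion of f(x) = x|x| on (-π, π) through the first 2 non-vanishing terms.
(-8 + 2·π^2)·sin(x)/π - π·sin(2·x)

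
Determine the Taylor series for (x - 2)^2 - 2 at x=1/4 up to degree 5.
17/16 - 7·(x - 1/4)/2 + (x - 1/4)^2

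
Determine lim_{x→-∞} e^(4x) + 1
Evaluate the dominant behaviour as x → -∞; each term tends to a finite value or vanishes.
Limit = 1.

Final answer: 1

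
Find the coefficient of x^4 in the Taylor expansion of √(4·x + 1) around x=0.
Expand to order 4: √(4·x + 1) = -10·x^4 + 4·x^3 - 2·x^2 + 2·x + 1 + O(x^5).
The coefficient of x^4 is -10.

Final answer: -10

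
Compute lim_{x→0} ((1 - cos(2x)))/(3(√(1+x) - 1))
Both numerator and denominator → 0 as x → 0; this is a 0/0 indeterminate form.
Expand each to leading order near x = 0: numerator ~ 2·x^2, denominator ~ 3·x/2.
The limit of the ratio is 0.

Final answer: 0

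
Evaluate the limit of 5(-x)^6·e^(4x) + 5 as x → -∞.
The product is a 0·∞ indeterminate form at x → -∞.
Rewrite the product as 5(-x)^6 / e^(-4x) (an ∞/∞ form) and apply L'Hôpital, or use the standard hierarchy e^(4|x|) ≫ |(-x)^6| as x → -∞.
The indeterminate product → 0, so the limit = 5.

Final answer: 5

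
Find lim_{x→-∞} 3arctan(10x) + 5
Evaluate the dominant behaviour as x → -∞; each term tends to a finite value or vanishes.
Limit = 5 - 3·π/2.

Final answer: 5 - 3·π/2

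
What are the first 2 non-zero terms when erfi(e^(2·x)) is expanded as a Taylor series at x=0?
4·e·x/√(π) + erfi(1)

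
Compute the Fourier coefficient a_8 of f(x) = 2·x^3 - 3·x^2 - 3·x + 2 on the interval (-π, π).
a_8 = (1/π) ∫_{-π}^{π} f(x)·cos(8x) dx.
Evaluate the integral (use parity and integration by parts as needed): a_8 = -3/16.

Final answer: -3/16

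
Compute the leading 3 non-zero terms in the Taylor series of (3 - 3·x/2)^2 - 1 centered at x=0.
9·x^2/4 - 9·x + 8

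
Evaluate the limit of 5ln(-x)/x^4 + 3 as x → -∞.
The quotient is an ∞/∞ indeterminate form as x → -∞.
Compare growth rates of the dominant terms (exponentials ≫ polynomials ≫ logarithms), or apply L'Hôpital's rule; the quotient → 0.
Adding the constant: 0 + 3 = 3. Limit = 3.

Final answer: 3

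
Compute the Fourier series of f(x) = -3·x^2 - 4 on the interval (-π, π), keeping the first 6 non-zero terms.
12·cos(x) - 3·cos(2·x) + 4·cos(3·x)/3 - 3·cos(4·x)/4 + 12·cos(5·x)/25 - π^2 - 4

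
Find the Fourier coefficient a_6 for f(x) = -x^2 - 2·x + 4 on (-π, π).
a_6 = (1/π) ∫_{-π}^{π} f(x)·cos(6x) dx.
Evaluate the integral (use parity and integration by parts as needed): a_6 = -1/9.

Final answer: -1/9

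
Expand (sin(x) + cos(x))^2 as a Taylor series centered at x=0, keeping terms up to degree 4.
-4·x^3/3 + 2·x + 1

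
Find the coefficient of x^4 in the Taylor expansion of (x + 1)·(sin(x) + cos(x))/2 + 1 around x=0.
Expand to order 4: (x + 1)·(sin(x) + cos(x))/2 + 1 = -x^4/16 - x^3/3 + x^2/4 + x + 3/2 + O(x^5).
The coefficient of x^4 is -1/16.

Final answer: -1/16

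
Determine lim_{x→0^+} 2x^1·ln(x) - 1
The product is a 0·∞ indeterminate form at x → 0⁺.
Rewrite the product as 2·ln(x) / x^(-1) and apply L'Hôpital, or use the standard hierarchy x^(-1) ≫ |ln x| as x → 0⁺.
The indeterminate product → 0, so the limit = -1.

Final answer: -1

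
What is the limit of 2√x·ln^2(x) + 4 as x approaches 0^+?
The product is a 0·∞ indeterminate form at x → 0⁺.
Rewrite the product as 2·ln^2(x) / x^(-1/2) and apply L'Hôpital, or use the standard hierarchy x^(-1/2) ≫ |ln x|^2 as x → 0⁺.
The indeterminate product → 0, so the limit = 4.

Final answer: 4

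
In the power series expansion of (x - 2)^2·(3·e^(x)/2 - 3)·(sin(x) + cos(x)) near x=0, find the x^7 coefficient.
Expand to order 7: (x - 2)^2·(3·e^(x)/2 - 3)·(sin(x) + cos(x)) = -61·x^7/840 + 3·x^6/40 + 3·x^5/2 - x^4/2 - 10·x^3 + 21·x^2/2 + 6·x - 6 + O(x^8).
The coefficient of x^7 is -61/840.

Final answer: -61/840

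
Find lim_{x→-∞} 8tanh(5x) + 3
Evaluate the dominant behaviour as x → -∞; each term tends to a finite value or vanishes.
Limit = -5.

Final answer: -5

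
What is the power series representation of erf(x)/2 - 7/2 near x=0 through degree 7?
-x^7/(42·√(π)) + x^5/(10·√(π)) - x^3/(3·√(π)) + x/√(π) - 7/2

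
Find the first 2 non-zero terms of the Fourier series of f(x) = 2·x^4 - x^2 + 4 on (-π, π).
(100 - 16·π^2)·cos(x) - π^2/3 + 4 + 2·π^4/5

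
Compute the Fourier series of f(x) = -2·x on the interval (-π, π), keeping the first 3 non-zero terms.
-4·sin(x) + 2·sin(2·x) - 4·sin(3·x)/3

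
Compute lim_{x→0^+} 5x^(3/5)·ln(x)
This is a 0·∞ indeterminate form at x → 0⁺.
Rewrite the product as 5·ln(x) / x^(-3/5) and apply L'Hôpital, or use the standard hierarchy x^(-3/5) ≫ |ln x| as x → 0⁺.
The indeterminate product → 0, so the limit = 0.

Final answer: 0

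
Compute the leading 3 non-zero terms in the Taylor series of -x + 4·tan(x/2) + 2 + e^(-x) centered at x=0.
x^4/24 + x^2/2 + 3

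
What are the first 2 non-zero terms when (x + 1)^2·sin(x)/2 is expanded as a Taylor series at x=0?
x^2 + x/2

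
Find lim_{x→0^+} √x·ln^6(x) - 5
The product is a 0·∞ indeterminate form at x → 0⁺.
Rewrite the product as ln^6(x) / x^(-1/2) and apply L'Hôpital, or use the standard hierarchy x^(-1/2) ≫ |ln x|^6 as x → 0⁺.
The indeterminate product → 0, so the limit = -5.

Final answer: -5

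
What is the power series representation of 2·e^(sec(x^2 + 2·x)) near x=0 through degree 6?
1928·e·x^6/45 + 64·e·x^5/3 + 35·e·x^4/3 + 4·e·x^3 + 4·e·x^2 + 2·e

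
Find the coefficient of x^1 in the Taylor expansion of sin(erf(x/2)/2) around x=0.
Expand to order 1: sin(erf(x/2)/2) = x/(2·√(π)) + O(x^2).
The coefficient of x^1 is 1/(2·√(π)).

Final answer: 1/(2·√(π))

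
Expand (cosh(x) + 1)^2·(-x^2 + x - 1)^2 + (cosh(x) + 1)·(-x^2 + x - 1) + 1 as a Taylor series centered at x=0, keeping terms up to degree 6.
781·x^6/240 - 115·x^5/24 + 79·x^4/8 - 23·x^3/2 + 23·x^2/2 - 6·x + 3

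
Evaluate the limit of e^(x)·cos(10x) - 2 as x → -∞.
Evaluate the dominant behaviour as x → -∞; each term tends to a finite value or vanishes.
Limit = -2.

Final answer: -2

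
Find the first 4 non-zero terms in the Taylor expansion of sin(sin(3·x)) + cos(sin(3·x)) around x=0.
-9·x^3 - 9·x^2/2 + 3·x + 1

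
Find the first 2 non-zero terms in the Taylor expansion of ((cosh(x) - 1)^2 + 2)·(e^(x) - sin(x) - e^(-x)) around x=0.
x^3 + 2·x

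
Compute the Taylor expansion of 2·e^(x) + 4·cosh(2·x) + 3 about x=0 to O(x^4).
x^3/3 + 9·x^2 + 2·x + 9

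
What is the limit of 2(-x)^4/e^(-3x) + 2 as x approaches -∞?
The quotient is an ∞/∞ indeterminate form as x → -∞.
Compare growth rates of the dominant terms (exponentials ≫ polynomials ≫ logarithms), or apply L'Hôpital's rule; the quotient → 0.
Adding the constant: 0 + 2 = 2. Limit = 2.

Final answer: 2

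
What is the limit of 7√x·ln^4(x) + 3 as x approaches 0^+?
The product is a 0·∞ indeterminate form at x → 0⁺.
Rewrite the product as 7·ln^4(x) / x^(-1/2) and apply L'Hôpital, or use the standard hierarchy x^(-1/2) ≫ |ln x|^4 as x → 0⁺.
The indeterminate product → 0, so the limit = 3.

Final answer: 3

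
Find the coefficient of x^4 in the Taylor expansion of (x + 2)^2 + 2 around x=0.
Expand to order 4: (x + 2)^2 + 2 = x^2 + 4·x + 6 + O(x^5).
The coefficient of x^4 is 0.

Final answer: 0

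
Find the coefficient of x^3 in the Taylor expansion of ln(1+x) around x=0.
Expand to order 3: ln(1+x) = x^3/3 - x^2/2 + x + O(x^4).
The coefficient of x^3 is 1/3.

Final answer: 1/3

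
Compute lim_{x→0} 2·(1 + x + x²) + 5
Direct substitution at x = 0 gives 7.

Final answer: 7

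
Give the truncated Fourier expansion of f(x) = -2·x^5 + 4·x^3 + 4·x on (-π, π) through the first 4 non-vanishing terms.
(-520 - 4·π^4 + 88·π^2)·sin(x) + (-14·π^2 + 17 + 2·π^4)·sin(2·x) + (-4·π^4/3 - 88/81 + 152·π^2/27)·sin(3·x) + (-13·π^2/4 - 25/32 + π^4)·sin(4·x)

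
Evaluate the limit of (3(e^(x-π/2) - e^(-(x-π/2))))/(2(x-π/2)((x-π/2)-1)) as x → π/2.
Both numerator and denominator → 0 as x → π/2; this is a 0/0 indeterminate form.
Expand each to leading order near x = π/2: numerator ~ 6·(x - π/2), denominator ~ -2·(x - π/2).
The limit of the ratio is -3.

Final answer: -3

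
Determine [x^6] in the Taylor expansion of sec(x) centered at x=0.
Expand to order 6: sec(x) = 61·x^6/720 + 5·x^4/24 + x^2/2 + 1 + O(x^7).
The coefficient of x^6 is 61/720.

Final answer: 61/720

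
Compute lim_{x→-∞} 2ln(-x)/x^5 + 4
The quotient is an ∞/∞ indeterminate form as x → -∞.
Compare growth rates of the dominant terms (exponentials ≫ polynomials ≫ logarithms), or apply L'Hôpital's rule; the quotient → 0.
Adding the constant: 0 + 4 = 4. Limit = 4.

Final answer: 4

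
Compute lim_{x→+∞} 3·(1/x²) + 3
Evaluate the dominant behaviour as x → +∞; each term tends to a finite value or vanishes.
Limit = 3.

Final answer: 3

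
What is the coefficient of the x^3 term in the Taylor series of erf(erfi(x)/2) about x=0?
Expand to order 3: erf(erfi(x)/2) = x^3·(-2/(3·π^2) + 2/(3·π)) + 2·x/π + O(x^4).
The coefficient of x^3 is -2/(3·π^2) + 2/(3·π).

Final answer: -2/(3·π^2) + 2/(3·π)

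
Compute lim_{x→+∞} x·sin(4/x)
As x → +∞: let u = 4/x → 0⁺; then x·sin(4/x) = 4·sin(u)/u → 4·1 = 4.
Limit = 4.

Final answer: 4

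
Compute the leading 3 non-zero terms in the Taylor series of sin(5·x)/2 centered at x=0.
625·x^5/48 - 125·x^3/12 + 5·x/2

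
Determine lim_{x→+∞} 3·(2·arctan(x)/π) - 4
Evaluate the dominant behaviour as x → +∞; each term tends to a finite value or vanishes.
Limit = -1.

Final answer: -1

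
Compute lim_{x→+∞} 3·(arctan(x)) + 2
Evaluate the dominant behaviour as x → +∞; each term tends to a finite value or vanishes.
Limit = 2 + 3·π/2.

Final answer: 2 + 3·π/2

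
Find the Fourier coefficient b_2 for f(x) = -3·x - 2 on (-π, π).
b_2 = (1/π) ∫_{-π}^{π} f(x)·sin(2x) dx.
Evaluate the integral (use parity and integration by parts as needed): b_2 = 3.

Final answer: 3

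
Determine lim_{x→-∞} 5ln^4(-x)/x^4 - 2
The quotient is an ∞/∞ indeterminate form as x → -∞.
Compare growth rates of the dominant terms (exponentials ≫ polynomials ≫ logarithms), or apply L'Hôpital's rule; the quotient → 0.
Adding the constant: 0 - 2 = -2. Limit = -2.

Final answer: -2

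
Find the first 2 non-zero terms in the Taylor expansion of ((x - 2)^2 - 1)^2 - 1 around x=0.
8 - 24·x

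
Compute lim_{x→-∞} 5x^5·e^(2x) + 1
The product is a 0·∞ indeterminate form at x → -∞.
Rewrite the product as 5x^5 / e^(-2x) (an ∞/∞ form) and apply L'Hôpital, or use the standard hierarchy e^(2|x|) ≫ |x^5| as x → -∞.
The indeterminate product → 0, so the limit = 1.

Final answer: 1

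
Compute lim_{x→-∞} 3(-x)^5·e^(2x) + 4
The product is a 0·∞ indeterminate form at x → -∞.
Rewrite the product as 3(-x)^5 / e^(-2x) (an ∞/∞ form) and apply L'Hôpital, or use the standard hierarchy e^(2|x|) ≫ |(-x)^5| as x → -∞.
The indeterminate product → 0, so the limit = 4.

Final answer: 4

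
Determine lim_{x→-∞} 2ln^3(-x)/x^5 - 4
The quotient is an ∞/∞ indeterminate form as x → -∞.
Compare growth rates of the dominant terms (exponentials ≫ polynomials ≫ logarithms), or apply L'Hôpital's rule; the quotient → 0.
Adding the constant: 0 - 4 = -4. Limit = -4.

Final answer: -4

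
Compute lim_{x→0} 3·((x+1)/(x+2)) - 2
Direct substitution at x = 0 gives -1/2.

Final answer: -1/2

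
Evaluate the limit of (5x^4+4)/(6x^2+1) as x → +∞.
This is an ∞/∞ indeterminate form as x → +∞.
Divide numerator and denominator by x^4 and let the lower-order terms vanish; the numerator's degree 4 exceeds the denominator's degree 2, so the quotient diverges.
Limit = ∞.

Final answer: ∞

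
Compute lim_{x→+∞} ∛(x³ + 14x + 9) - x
This is an ∞ − ∞ indeterminate form.
Multiply by (A² + AB + B²)/(A² + AB + B²) where A = ∛(x³+14x + 9), B = x to use A³ − B³ = (A−B)(A²+AB+B²); the x³ terms cancel, leaving (14x + 9)/(A²+AB+B²) with denominator ~ 3x², so the limit is 0.
Limit = 0.

Final answer: 0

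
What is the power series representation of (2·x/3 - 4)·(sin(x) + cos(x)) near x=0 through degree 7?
-x^7/7560 + x^6/90 - x^5/180 - 5·x^4/18 + x^3/3 + 8·x^2/3 - 10·x/3 - 4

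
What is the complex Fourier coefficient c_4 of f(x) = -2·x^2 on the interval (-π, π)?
Compute the real Fourier coefficients first: a_4 = -1/2, b_4 = 0.
Then c_4 = (a_4 − i·b_4)/2 = -1/4.

Final answer: -1/4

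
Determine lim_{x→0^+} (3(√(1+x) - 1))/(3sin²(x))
Both numerator and denominator → 0 as x → 0^+; this is a 0/0 indeterminate form.
Expand each to leading order near x = 0: numerator ~ 3·x/2, denominator ~ 3·x^2.
The limit of the ratio is ∞.

Final answer: ∞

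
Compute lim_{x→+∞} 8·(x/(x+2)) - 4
Evaluate the dominant behaviour as x → +∞; each term tends to a finite value or vanishes.
Limit = 4.

Final answer: 4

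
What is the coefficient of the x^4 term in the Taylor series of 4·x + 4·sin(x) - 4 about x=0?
Expand to order 4: 4·x + 4·sin(x) - 4 = -2·x^3/3 + 8·x - 4 + O(x^5).
The coefficient of x^4 is 0.

Final answer: 0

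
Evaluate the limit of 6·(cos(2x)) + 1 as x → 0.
Direct substitution at x = 0 gives 7.

Final answer: 7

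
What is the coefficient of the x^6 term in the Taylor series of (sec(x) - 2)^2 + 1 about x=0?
Expand to order 6: (sec(x) - 2)^2 + 1 = 7·x^6/180 - x^4/6 - x^2 + 2 + O(x^7).
The coefficient of x^6 is 7/180.

Final answer: 7/180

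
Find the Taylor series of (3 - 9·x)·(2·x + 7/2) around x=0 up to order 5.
-18·x^2 - 51·x/2 + 21/2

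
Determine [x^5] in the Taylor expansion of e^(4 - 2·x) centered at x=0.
Expand to order 5: e^(4 - 2·x) = -4·x^5·e^(4)/15 + 2·x^4·e^(4)/3 - 4·x^3·e^(4)/3 + 2·x^2·e^(4) - 2·x·e^(4) + e^(4) + O(x^6).
The coefficient of x^5 is -4·e^(4)/15.

Final answer: -4·e^(4)/15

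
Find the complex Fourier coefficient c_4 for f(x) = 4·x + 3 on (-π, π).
Compute the real Fourier coefficients first: a_4 = 0, b_4 = -2.
Then c_4 = (a_4 − i·b_4)/2 = i.

Final answer: i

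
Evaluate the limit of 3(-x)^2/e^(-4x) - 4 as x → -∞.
The quotient is an ∞/∞ indeterminate form as x → -∞.
Compare growth rates of the dominant terms (exponentials ≫ polynomials ≫ logarithms), or apply L'Hôpital's rule; the quotient → 0.
Adding the constant: 0 - 4 = -4. Limit = -4.

Final answer: -4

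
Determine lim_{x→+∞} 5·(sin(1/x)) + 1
Evaluate the dominant behaviour as x → +∞; each term tends to a finite value or vanishes.
Limit = 1.

Final answer: 1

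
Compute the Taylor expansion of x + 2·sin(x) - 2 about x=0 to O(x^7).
x^5/60 - x^3/3 + 3·x - 2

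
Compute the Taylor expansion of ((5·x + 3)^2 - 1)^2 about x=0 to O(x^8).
625·x^4 + 1500·x^3 + 1300·x^2 + 480·x + 64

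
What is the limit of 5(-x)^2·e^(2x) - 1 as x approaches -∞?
The product is a 0·∞ indeterminate form at x → -∞.
Rewrite the product as 5(-x)^2 / e^(-2x) (an ∞/∞ form) and apply L'Hôpital, or use the standard hierarchy e^(2|x|) ≫ |(-x)^2| as x → -∞.
The indeterminate product → 0, so the limit = -1.

Final answer: -1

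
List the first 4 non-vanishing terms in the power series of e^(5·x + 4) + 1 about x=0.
125·x^3·e^(4)/6 + 25·x^2·e^(4)/2 + 5·x·e^(4) + 1 + e^(4)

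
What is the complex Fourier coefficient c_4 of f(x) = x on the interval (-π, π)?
Compute the real Fourier coefficients first: a_4 = 0, b_4 = -1/2.
Then c_4 = (a_4 − i·b_4)/2 = i/4.

Final answer: i/4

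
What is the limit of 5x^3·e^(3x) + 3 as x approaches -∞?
The product is a 0·∞ indeterminate form at x → -∞.
Rewrite the product as 5x^3 / e^(-3x) (an ∞/∞ form) and apply L'Hôpital, or use the standard hierarchy e^(3|x|) ≫ |x^3| as x → -∞.
The indeterminate product → 0, so the limit = 3.

Final answer: 3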